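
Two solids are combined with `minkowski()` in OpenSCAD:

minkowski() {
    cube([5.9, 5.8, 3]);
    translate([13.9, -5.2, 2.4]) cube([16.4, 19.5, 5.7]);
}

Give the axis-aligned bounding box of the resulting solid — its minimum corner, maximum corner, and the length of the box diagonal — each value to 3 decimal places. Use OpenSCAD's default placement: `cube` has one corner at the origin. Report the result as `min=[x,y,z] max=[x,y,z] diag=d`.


A = translate([13.9, -5.2, 2.4]) cube([16.4, 19.5, 5.7]) → bbox [13.9,-5.2,2.4] .. [30.3,14.3,8.1]
B = cube([5.9, 5.8, 3]) → bbox [0,0,0] .. [5.9,5.8,3]
lo = A.lo+B.lo = [13.9+0, -5.2+0, 2.4+0] = [13.900,-5.200,2.400]
hi = A.hi+B.hi = [30.3+5.9, 14.3+5.8, 8.1+3] = [36.200,20.100,11.100]
diag = √(22.3²+25.3²+8.7²) = √1213.07 = 34.829

min=[13.900,-5.200,2.400] max=[36.200,20.100,11.100] diag=34.829


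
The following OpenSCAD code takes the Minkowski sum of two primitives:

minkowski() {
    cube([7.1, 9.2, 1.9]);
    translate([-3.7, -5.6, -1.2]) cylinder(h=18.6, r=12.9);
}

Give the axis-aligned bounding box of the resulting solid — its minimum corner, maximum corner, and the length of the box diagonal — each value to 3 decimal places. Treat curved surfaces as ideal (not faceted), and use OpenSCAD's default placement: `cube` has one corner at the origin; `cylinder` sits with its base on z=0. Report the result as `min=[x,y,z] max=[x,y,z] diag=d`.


A = translate([-3.7, -5.6, -1.2]) cylinder(h=18.6, r=12.9) → bbox [-16.6,-18.5,-1.2] .. [9.2,7.3,17.4]
B = cube([7.1, 9.2, 1.9]) → bbox [0,0,0] .. [7.1,9.2,1.9]
lo = A.lo+B.lo = [-16.6+0, -18.5+0, -1.2+0] = [-16.600,-18.500,-1.200]
hi = A.hi+B.hi = [9.2+7.1, 7.3+9.2, 17.4+1.9] = [16.300,16.500,19.300]
diag = √(32.9²+35²+20.5²) = √2727.66 = 52.227

min=[-16.600,-18.500,-1.200] max=[16.300,16.500,19.300] diag=52.227


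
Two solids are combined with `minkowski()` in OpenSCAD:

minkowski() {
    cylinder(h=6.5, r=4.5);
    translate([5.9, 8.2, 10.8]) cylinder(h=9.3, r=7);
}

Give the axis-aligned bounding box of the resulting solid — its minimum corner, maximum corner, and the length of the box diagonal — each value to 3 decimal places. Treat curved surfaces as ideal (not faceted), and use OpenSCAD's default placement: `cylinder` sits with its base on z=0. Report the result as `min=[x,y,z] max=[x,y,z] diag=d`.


A = translate([5.9, 8.2, 10.8]) cylinder(h=9.3, r=7) → bbox [-1.1,1.2,10.8] .. [12.9,15.2,20.1]
B = cylinder(h=6.5, r=4.5) → bbox [-4.5,-4.5,0] .. [4.5,4.5,6.5]
lo = A.lo+B.lo = [-1.1-4.5, 1.2-4.5, 10.8+0] = [-5.600,-3.300,10.800]
hi = A.hi+B.hi = [12.9+4.5, 15.2+4.5, 20.1+6.5] = [17.400,19.700,26.600]
diag = √(23²+23²+15.8²) = √1307.64 = 36.161

min=[-5.600,-3.300,10.800] max=[17.400,19.700,26.600] diag=36.161


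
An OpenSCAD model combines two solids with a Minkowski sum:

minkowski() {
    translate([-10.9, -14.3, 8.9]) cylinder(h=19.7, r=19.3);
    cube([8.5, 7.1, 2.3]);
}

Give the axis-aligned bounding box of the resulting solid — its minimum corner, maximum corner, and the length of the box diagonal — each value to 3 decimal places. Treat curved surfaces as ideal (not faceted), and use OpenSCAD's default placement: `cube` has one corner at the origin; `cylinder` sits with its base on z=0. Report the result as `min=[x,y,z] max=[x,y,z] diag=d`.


min=[-30.200,-33.600,8.900] max=[16.900,12.100,30.900] diag=69.216

A = translate([-10.9, -14.3, 8.9]) cylinder(h=19.7, r=19.3) → bbox [-30.2,-33.6,8.9] .. [8.4,5,28.6]
B = cube([8.5, 7.1, 2.3]) → bbox [0,0,0] .. [8.5,7.1,2.3]
lo = A.lo+B.lo = [-30.2+0, -33.6+0, 8.9+0] = [-30.200,-33.600,8.900]
hi = A.hi+B.hi = [8.4+8.5, 5+7.1, 28.6+2.3] = [16.900,12.100,30.900]
diag = √(47.1²+45.7²+22²) = √4790.9 = 69.216


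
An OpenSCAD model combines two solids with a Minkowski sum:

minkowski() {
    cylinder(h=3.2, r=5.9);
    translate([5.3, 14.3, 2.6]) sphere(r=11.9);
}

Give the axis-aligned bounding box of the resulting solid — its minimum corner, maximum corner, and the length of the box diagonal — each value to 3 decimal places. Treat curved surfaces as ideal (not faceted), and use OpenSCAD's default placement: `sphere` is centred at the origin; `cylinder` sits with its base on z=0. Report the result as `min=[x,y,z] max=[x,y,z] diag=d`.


min=[-12.500,-3.500,-9.300] max=[23.100,32.100,17.700] diag=57.129

A = translate([5.3, 14.3, 2.6]) sphere(r=11.9) → bbox [-6.6,2.4,-9.3] .. [17.2,26.2,14.5]
B = cylinder(h=3.2, r=5.9) → bbox [-5.9,-5.9,0] .. [5.9,5.9,3.2]
lo = A.lo+B.lo = [-6.6-5.9, 2.4-5.9, -9.3+0] = [-12.500,-3.500,-9.300]
hi = A.hi+B.hi = [17.2+5.9, 26.2+5.9, 14.5+3.2] = [23.100,32.100,17.700]
diag = √(35.6²+35.6²+27²) = √3263.72 = 57.129


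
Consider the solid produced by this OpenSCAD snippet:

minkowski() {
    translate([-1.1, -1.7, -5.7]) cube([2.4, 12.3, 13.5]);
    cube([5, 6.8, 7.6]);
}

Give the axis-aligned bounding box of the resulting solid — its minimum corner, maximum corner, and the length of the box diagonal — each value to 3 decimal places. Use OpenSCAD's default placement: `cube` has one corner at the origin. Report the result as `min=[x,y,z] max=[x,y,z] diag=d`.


min=[-1.100,-1.700,-5.700] max=[6.300,17.400,15.400] diag=29.407

A = translate([-1.1, -1.7, -5.7]) cube([2.4, 12.3, 13.5]) → bbox [-1.1,-1.7,-5.7] .. [1.3,10.6,7.8]
B = cube([5, 6.8, 7.6]) → bbox [0,0,0] .. [5,6.8,7.6]
lo = A.lo+B.lo = [-1.1+0, -1.7+0, -5.7+0] = [-1.100,-1.700,-5.700]
hi = A.hi+B.hi = [1.3+5, 10.6+6.8, 7.8+7.6] = [6.300,17.400,15.400]
diag = √(7.4²+19.1²+21.1²) = √864.78 = 29.407


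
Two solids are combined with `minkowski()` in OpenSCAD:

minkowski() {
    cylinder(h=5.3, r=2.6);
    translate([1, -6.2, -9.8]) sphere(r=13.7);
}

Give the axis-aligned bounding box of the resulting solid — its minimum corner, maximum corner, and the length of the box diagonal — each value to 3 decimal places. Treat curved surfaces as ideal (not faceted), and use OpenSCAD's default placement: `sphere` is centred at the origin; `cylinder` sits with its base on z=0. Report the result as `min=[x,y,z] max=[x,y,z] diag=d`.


min=[-15.300,-22.500,-23.500] max=[17.300,10.100,9.200] diag=56.523

A = translate([1, -6.2, -9.8]) sphere(r=13.7) → bbox [-12.7,-19.9,-23.5] .. [14.7,7.5,3.9]
B = cylinder(h=5.3, r=2.6) → bbox [-2.6,-2.6,0] .. [2.6,2.6,5.3]
lo = A.lo+B.lo = [-12.7-2.6, -19.9-2.6, -23.5+0] = [-15.300,-22.500,-23.500]
hi = A.hi+B.hi = [14.7+2.6, 7.5+2.6, 3.9+5.3] = [17.300,10.100,9.200]
diag = √(32.6²+32.6²+32.7²) = √3194.81 = 56.523


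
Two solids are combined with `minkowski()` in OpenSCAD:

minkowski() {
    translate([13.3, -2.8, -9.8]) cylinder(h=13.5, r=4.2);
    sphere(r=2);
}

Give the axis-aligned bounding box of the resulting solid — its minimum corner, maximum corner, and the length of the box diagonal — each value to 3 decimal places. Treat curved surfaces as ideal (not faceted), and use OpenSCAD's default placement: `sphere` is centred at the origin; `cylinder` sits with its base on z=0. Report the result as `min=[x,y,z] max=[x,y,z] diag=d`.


A = translate([13.3, -2.8, -9.8]) cylinder(h=13.5, r=4.2) → bbox [9.1,-7,-9.8] .. [17.5,1.4,3.7]
B = sphere(r=2) → bbox [-2,-2,-2] .. [2,2,2]
lo = A.lo+B.lo = [9.1-2, -7-2, -9.8-2] = [7.100,-9.000,-11.800]
hi = A.hi+B.hi = [17.5+2, 1.4+2, 3.7+2] = [19.500,3.400,5.700]
diag = √(12.4²+12.4²+17.5²) = √613.77 = 24.774

min=[7.100,-9.000,-11.800] max=[19.500,3.400,5.700] diag=24.774


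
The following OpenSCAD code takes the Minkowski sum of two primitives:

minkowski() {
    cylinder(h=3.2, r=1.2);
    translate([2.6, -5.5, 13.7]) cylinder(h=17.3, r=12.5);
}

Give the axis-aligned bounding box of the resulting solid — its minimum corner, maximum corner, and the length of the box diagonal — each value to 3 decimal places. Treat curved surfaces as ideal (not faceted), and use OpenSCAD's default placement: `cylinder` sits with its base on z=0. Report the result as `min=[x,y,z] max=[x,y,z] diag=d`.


min=[-11.100,-19.200,13.700] max=[16.300,8.200,34.200] diag=43.838

A = translate([2.6, -5.5, 13.7]) cylinder(h=17.3, r=12.5) → bbox [-9.9,-18,13.7] .. [15.1,7,31]
B = cylinder(h=3.2, r=1.2) → bbox [-1.2,-1.2,0] .. [1.2,1.2,3.2]
lo = A.lo+B.lo = [-9.9-1.2, -18-1.2, 13.7+0] = [-11.100,-19.200,13.700]
hi = A.hi+B.hi = [15.1+1.2, 7+1.2, 31+3.2] = [16.300,8.200,34.200]
diag = √(27.4²+27.4²+20.5²) = √1921.77 = 43.838


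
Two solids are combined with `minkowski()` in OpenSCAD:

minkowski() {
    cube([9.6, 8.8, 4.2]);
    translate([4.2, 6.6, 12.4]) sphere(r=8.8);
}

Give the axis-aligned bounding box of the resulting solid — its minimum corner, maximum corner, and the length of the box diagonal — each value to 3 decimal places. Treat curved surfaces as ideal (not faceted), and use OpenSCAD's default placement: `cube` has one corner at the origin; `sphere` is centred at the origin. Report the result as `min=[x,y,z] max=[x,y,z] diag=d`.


A = translate([4.2, 6.6, 12.4]) sphere(r=8.8) → bbox [-4.6,-2.2,3.6] .. [13,15.4,21.2]
B = cube([9.6, 8.8, 4.2]) → bbox [0,0,0] .. [9.6,8.8,4.2]
lo = A.lo+B.lo = [-4.6+0, -2.2+0, 3.6+0] = [-4.600,-2.200,3.600]
hi = A.hi+B.hi = [13+9.6, 15.4+8.8, 21.2+4.2] = [22.600,24.200,25.400]
diag = √(27.2²+26.4²+21.8²) = √1912.04 = 43.727

min=[-4.600,-2.200,3.600] max=[22.600,24.200,25.400] diag=43.727


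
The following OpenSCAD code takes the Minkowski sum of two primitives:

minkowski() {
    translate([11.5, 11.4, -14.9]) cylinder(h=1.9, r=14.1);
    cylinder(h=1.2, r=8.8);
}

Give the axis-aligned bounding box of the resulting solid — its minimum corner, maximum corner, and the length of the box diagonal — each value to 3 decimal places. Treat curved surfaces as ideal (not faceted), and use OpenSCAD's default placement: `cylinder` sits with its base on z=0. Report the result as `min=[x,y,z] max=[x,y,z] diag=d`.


A = translate([11.5, 11.4, -14.9]) cylinder(h=1.9, r=14.1) → bbox [-2.6,-2.7,-14.9] .. [25.6,25.5,-13]
B = cylinder(h=1.2, r=8.8) → bbox [-8.8,-8.8,0] .. [8.8,8.8,1.2]
lo = A.lo+B.lo = [-2.6-8.8, -2.7-8.8, -14.9+0] = [-11.400,-11.500,-14.900]
hi = A.hi+B.hi = [25.6+8.8, 25.5+8.8, -13+1.2] = [34.400,34.300,-11.800]
diag = √(45.8²+45.8²+3.1²) = √4204.89 = 64.845

min=[-11.400,-11.500,-14.900] max=[34.400,34.300,-11.800] diag=64.845


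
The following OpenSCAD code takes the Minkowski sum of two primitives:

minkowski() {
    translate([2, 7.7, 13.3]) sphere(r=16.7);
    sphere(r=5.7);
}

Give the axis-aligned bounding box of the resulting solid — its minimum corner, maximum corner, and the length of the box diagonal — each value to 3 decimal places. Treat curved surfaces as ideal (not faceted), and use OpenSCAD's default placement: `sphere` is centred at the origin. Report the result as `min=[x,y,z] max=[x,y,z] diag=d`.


min=[-20.400,-14.700,-9.100] max=[24.400,30.100,35.700] diag=77.596

A = translate([2, 7.7, 13.3]) sphere(r=16.7) → bbox [-14.7,-9,-3.4] .. [18.7,24.4,30]
B = sphere(r=5.7) → bbox [-5.7,-5.7,-5.7] .. [5.7,5.7,5.7]
lo = A.lo+B.lo = [-14.7-5.7, -9-5.7, -3.4-5.7] = [-20.400,-14.700,-9.100]
hi = A.hi+B.hi = [18.7+5.7, 24.4+5.7, 30+5.7] = [24.400,30.100,35.700]
diag = √(44.8²+44.8²+44.8²) = √6021.12 = 77.596


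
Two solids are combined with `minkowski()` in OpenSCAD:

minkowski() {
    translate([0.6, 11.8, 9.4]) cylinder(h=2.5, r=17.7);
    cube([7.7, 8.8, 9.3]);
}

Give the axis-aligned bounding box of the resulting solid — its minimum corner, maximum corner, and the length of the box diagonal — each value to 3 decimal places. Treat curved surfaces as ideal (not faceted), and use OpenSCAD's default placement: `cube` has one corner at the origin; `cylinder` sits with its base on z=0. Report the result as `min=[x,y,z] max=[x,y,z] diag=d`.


min=[-17.100,-5.900,9.400] max=[26.000,38.300,21.200] diag=62.853

A = translate([0.6, 11.8, 9.4]) cylinder(h=2.5, r=17.7) → bbox [-17.1,-5.9,9.4] .. [18.3,29.5,11.9]
B = cube([7.7, 8.8, 9.3]) → bbox [0,0,0] .. [7.7,8.8,9.3]
lo = A.lo+B.lo = [-17.1+0, -5.9+0, 9.4+0] = [-17.100,-5.900,9.400]
hi = A.hi+B.hi = [18.3+7.7, 29.5+8.8, 11.9+9.3] = [26.000,38.300,21.200]
diag = √(43.1²+44.2²+11.8²) = √3950.49 = 62.853


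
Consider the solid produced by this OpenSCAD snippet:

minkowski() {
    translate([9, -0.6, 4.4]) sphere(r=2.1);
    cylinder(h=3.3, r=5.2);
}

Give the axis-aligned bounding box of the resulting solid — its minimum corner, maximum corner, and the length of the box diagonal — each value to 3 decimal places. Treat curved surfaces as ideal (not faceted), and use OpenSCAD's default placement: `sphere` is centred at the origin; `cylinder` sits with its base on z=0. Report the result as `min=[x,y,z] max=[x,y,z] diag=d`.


A = translate([9, -0.6, 4.4]) sphere(r=2.1) → bbox [6.9,-2.7,2.3] .. [11.1,1.5,6.5]
B = cylinder(h=3.3, r=5.2) → bbox [-5.2,-5.2,0] .. [5.2,5.2,3.3]
lo = A.lo+B.lo = [6.9-5.2, -2.7-5.2, 2.3+0] = [1.700,-7.900,2.300]
hi = A.hi+B.hi = [11.1+5.2, 1.5+5.2, 6.5+3.3] = [16.300,6.700,9.800]
diag = √(14.6²+14.6²+7.5²) = √482.57 = 21.967

min=[1.700,-7.900,2.300] max=[16.300,6.700,9.800] diag=21.967


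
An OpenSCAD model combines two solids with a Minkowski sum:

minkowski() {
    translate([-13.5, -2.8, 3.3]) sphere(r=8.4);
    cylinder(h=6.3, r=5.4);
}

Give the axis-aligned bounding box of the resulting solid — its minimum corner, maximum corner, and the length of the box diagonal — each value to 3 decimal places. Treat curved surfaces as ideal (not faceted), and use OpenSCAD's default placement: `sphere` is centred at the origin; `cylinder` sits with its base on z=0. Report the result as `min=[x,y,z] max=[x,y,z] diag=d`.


A = translate([-13.5, -2.8, 3.3]) sphere(r=8.4) → bbox [-21.9,-11.2,-5.1] .. [-5.1,5.6,11.7]
B = cylinder(h=6.3, r=5.4) → bbox [-5.4,-5.4,0] .. [5.4,5.4,6.3]
lo = A.lo+B.lo = [-21.9-5.4, -11.2-5.4, -5.1+0] = [-27.300,-16.600,-5.100]
hi = A.hi+B.hi = [-5.1+5.4, 5.6+5.4, 11.7+6.3] = [0.300,11.000,18.000]
diag = √(27.6²+27.6²+23.1²) = √2057.13 = 45.356

min=[-27.300,-16.600,-5.100] max=[0.300,11.000,18.000] diag=45.356


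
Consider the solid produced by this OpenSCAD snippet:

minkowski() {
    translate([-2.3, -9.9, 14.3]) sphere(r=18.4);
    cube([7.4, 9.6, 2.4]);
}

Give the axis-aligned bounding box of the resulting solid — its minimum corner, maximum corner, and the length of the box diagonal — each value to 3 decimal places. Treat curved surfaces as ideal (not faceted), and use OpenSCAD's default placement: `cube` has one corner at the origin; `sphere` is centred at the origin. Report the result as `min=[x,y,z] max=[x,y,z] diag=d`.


min=[-20.700,-28.300,-4.100] max=[23.500,18.100,35.100] diag=75.122

A = translate([-2.3, -9.9, 14.3]) sphere(r=18.4) → bbox [-20.7,-28.3,-4.1] .. [16.1,8.5,32.7]
B = cube([7.4, 9.6, 2.4]) → bbox [0,0,0] .. [7.4,9.6,2.4]
lo = A.lo+B.lo = [-20.7+0, -28.3+0, -4.1+0] = [-20.700,-28.300,-4.100]
hi = A.hi+B.hi = [16.1+7.4, 8.5+9.6, 32.7+2.4] = [23.500,18.100,35.100]
diag = √(44.2²+46.4²+39.2²) = √5643.24 = 75.122


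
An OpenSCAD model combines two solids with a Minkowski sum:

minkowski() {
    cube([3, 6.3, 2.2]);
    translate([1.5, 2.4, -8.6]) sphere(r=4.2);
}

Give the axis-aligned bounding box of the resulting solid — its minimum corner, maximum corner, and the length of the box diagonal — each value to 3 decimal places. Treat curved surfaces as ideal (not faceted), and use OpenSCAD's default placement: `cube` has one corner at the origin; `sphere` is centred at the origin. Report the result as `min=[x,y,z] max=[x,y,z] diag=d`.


A = translate([1.5, 2.4, -8.6]) sphere(r=4.2) → bbox [-2.7,-1.8,-12.8] .. [5.7,6.6,-4.4]
B = cube([3, 6.3, 2.2]) → bbox [0,0,0] .. [3,6.3,2.2]
lo = A.lo+B.lo = [-2.7+0, -1.8+0, -12.8+0] = [-2.700,-1.800,-12.800]
hi = A.hi+B.hi = [5.7+3, 6.6+6.3, -4.4+2.2] = [8.700,12.900,-2.200]
diag = √(11.4²+14.7²+10.6²) = √458.41 = 21.411

min=[-2.700,-1.800,-12.800] max=[8.700,12.900,-2.200] diag=21.411


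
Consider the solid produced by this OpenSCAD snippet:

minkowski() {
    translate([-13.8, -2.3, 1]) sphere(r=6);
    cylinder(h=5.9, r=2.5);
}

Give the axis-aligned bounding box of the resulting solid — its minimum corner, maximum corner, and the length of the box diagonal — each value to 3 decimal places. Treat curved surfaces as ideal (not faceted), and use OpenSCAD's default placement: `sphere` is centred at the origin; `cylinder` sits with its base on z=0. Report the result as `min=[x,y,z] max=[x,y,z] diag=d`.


min=[-22.300,-10.800,-5.000] max=[-5.300,6.200,12.900] diag=29.973

A = translate([-13.8, -2.3, 1]) sphere(r=6) → bbox [-19.8,-8.3,-5] .. [-7.8,3.7,7]
B = cylinder(h=5.9, r=2.5) → bbox [-2.5,-2.5,0] .. [2.5,2.5,5.9]
lo = A.lo+B.lo = [-19.8-2.5, -8.3-2.5, -5+0] = [-22.300,-10.800,-5.000]
hi = A.hi+B.hi = [-7.8+2.5, 3.7+2.5, 7+5.9] = [-5.300,6.200,12.900]
diag = √(17²+17²+17.9²) = √898.41 = 29.973


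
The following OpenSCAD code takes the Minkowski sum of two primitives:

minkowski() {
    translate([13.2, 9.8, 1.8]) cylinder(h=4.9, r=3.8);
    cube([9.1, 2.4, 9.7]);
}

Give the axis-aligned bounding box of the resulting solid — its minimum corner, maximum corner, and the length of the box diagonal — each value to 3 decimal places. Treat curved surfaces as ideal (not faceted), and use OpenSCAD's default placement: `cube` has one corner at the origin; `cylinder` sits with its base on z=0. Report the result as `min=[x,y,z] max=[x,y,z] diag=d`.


min=[9.400,6.000,1.800] max=[26.100,16.000,16.400] diag=24.332

A = translate([13.2, 9.8, 1.8]) cylinder(h=4.9, r=3.8) → bbox [9.4,6,1.8] .. [17,13.6,6.7]
B = cube([9.1, 2.4, 9.7]) → bbox [0,0,0] .. [9.1,2.4,9.7]
lo = A.lo+B.lo = [9.4+0, 6+0, 1.8+0] = [9.400,6.000,1.800]
hi = A.hi+B.hi = [17+9.1, 13.6+2.4, 6.7+9.7] = [26.100,16.000,16.400]
diag = √(16.7²+10²+14.6²) = √592.05 = 24.332


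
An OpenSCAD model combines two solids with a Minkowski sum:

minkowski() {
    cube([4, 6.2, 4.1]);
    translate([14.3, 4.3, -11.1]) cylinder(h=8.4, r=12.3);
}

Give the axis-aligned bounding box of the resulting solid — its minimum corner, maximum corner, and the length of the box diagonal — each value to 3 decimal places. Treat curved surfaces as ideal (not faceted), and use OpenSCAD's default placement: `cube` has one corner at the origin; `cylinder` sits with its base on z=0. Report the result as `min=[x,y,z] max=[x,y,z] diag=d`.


min=[2.000,-8.000,-11.100] max=[30.600,22.800,1.400] diag=43.850

A = translate([14.3, 4.3, -11.1]) cylinder(h=8.4, r=12.3) → bbox [2,-8,-11.1] .. [26.6,16.6,-2.7]
B = cube([4, 6.2, 4.1]) → bbox [0,0,0] .. [4,6.2,4.1]
lo = A.lo+B.lo = [2+0, -8+0, -11.1+0] = [2.000,-8.000,-11.100]
hi = A.hi+B.hi = [26.6+4, 16.6+6.2, -2.7+4.1] = [30.600,22.800,1.400]
diag = √(28.6²+30.8²+12.5²) = √1922.85 = 43.850


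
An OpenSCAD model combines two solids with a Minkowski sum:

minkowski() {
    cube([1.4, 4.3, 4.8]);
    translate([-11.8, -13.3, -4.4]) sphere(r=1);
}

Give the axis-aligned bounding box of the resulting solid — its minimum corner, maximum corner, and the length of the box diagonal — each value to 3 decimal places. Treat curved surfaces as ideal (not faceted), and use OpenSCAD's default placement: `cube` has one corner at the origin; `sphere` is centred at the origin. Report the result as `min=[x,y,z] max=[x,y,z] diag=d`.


min=[-12.800,-14.300,-5.400] max=[-9.400,-8.000,1.400] diag=9.874

A = translate([-11.8, -13.3, -4.4]) sphere(r=1) → bbox [-12.8,-14.3,-5.4] .. [-10.8,-12.3,-3.4]
B = cube([1.4, 4.3, 4.8]) → bbox [0,0,0] .. [1.4,4.3,4.8]
lo = A.lo+B.lo = [-12.8+0, -14.3+0, -5.4+0] = [-12.800,-14.300,-5.400]
hi = A.hi+B.hi = [-10.8+1.4, -12.3+4.3, -3.4+4.8] = [-9.400,-8.000,1.400]
diag = √(3.4²+6.3²+6.8²) = √97.49 = 9.874


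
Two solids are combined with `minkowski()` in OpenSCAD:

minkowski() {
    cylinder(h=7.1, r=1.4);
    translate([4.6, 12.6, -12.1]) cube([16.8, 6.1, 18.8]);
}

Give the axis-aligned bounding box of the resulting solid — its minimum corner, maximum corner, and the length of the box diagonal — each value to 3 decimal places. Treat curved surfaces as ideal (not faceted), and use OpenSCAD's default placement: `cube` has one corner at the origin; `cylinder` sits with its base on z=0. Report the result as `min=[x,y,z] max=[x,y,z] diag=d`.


min=[3.200,11.200,-12.100] max=[22.800,20.100,13.800] diag=33.678

A = translate([4.6, 12.6, -12.1]) cube([16.8, 6.1, 18.8]) → bbox [4.6,12.6,-12.1] .. [21.4,18.7,6.7]
B = cylinder(h=7.1, r=1.4) → bbox [-1.4,-1.4,0] .. [1.4,1.4,7.1]
lo = A.lo+B.lo = [4.6-1.4, 12.6-1.4, -12.1+0] = [3.200,11.200,-12.100]
hi = A.hi+B.hi = [21.4+1.4, 18.7+1.4, 6.7+7.1] = [22.800,20.100,13.800]
diag = √(19.6²+8.9²+25.9²) = √1134.18 = 33.678


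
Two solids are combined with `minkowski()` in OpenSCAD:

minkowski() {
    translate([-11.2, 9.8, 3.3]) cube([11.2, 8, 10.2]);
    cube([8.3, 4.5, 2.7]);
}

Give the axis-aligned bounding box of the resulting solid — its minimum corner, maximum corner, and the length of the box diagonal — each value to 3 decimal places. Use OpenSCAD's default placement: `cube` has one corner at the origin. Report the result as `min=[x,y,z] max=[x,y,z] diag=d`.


min=[-11.200,9.800,3.300] max=[8.300,22.300,16.200] diag=26.512

A = translate([-11.2, 9.8, 3.3]) cube([11.2, 8, 10.2]) → bbox [-11.2,9.8,3.3] .. [0,17.8,13.5]
B = cube([8.3, 4.5, 2.7]) → bbox [0,0,0] .. [8.3,4.5,2.7]
lo = A.lo+B.lo = [-11.2+0, 9.8+0, 3.3+0] = [-11.200,9.800,3.300]
hi = A.hi+B.hi = [0+8.3, 17.8+4.5, 13.5+2.7] = [8.300,22.300,16.200]
diag = √(19.5²+12.5²+12.9²) = √702.91 = 26.512


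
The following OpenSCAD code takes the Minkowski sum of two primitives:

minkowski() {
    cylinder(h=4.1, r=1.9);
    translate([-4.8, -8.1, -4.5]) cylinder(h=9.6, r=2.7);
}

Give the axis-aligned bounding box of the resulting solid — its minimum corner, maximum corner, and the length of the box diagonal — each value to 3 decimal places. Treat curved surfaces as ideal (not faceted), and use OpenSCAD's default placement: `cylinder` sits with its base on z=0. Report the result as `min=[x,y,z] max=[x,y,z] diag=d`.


A = translate([-4.8, -8.1, -4.5]) cylinder(h=9.6, r=2.7) → bbox [-7.5,-10.8,-4.5] .. [-2.1,-5.4,5.1]
B = cylinder(h=4.1, r=1.9) → bbox [-1.9,-1.9,0] .. [1.9,1.9,4.1]
lo = A.lo+B.lo = [-7.5-1.9, -10.8-1.9, -4.5+0] = [-9.400,-12.700,-4.500]
hi = A.hi+B.hi = [-2.1+1.9, -5.4+1.9, 5.1+4.1] = [-0.200,-3.500,9.200]
diag = √(9.2²+9.2²+13.7²) = √356.97 = 18.894

min=[-9.400,-12.700,-4.500] max=[-0.200,-3.500,9.200] diag=18.894


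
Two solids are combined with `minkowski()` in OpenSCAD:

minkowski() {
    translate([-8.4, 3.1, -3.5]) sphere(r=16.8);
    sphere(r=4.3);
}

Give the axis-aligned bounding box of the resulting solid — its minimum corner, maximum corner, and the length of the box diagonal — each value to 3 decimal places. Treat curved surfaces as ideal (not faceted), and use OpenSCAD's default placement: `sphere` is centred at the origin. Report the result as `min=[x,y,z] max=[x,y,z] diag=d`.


min=[-29.500,-18.000,-24.600] max=[12.700,24.200,17.600] diag=73.093

A = translate([-8.4, 3.1, -3.5]) sphere(r=16.8) → bbox [-25.2,-13.7,-20.3] .. [8.4,19.9,13.3]
B = sphere(r=4.3) → bbox [-4.3,-4.3,-4.3] .. [4.3,4.3,4.3]
lo = A.lo+B.lo = [-25.2-4.3, -13.7-4.3, -20.3-4.3] = [-29.500,-18.000,-24.600]
hi = A.hi+B.hi = [8.4+4.3, 19.9+4.3, 13.3+4.3] = [12.700,24.200,17.600]
diag = √(42.2²+42.2²+42.2²) = √5342.52 = 73.093


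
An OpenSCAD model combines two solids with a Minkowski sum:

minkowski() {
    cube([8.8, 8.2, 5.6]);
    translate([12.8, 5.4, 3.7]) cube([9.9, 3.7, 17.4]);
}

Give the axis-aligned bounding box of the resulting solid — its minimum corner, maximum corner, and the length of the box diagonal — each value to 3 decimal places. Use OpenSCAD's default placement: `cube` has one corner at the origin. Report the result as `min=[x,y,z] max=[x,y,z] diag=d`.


min=[12.800,5.400,3.700] max=[31.500,17.300,26.700] diag=31.942

A = translate([12.8, 5.4, 3.7]) cube([9.9, 3.7, 17.4]) → bbox [12.8,5.4,3.7] .. [22.7,9.1,21.1]
B = cube([8.8, 8.2, 5.6]) → bbox [0,0,0] .. [8.8,8.2,5.6]
lo = A.lo+B.lo = [12.8+0, 5.4+0, 3.7+0] = [12.800,5.400,3.700]
hi = A.hi+B.hi = [22.7+8.8, 9.1+8.2, 21.1+5.6] = [31.500,17.300,26.700]
diag = √(18.7²+11.9²+23²) = √1020.3 = 31.942


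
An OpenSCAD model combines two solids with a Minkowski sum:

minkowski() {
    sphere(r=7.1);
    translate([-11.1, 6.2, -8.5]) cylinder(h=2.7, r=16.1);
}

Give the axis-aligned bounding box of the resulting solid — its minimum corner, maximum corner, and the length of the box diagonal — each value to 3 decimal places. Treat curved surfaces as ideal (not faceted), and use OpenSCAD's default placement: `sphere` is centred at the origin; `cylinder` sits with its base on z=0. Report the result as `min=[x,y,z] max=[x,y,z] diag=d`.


A = translate([-11.1, 6.2, -8.5]) cylinder(h=2.7, r=16.1) → bbox [-27.2,-9.9,-8.5] .. [5,22.3,-5.8]
B = sphere(r=7.1) → bbox [-7.1,-7.1,-7.1] .. [7.1,7.1,7.1]
lo = A.lo+B.lo = [-27.2-7.1, -9.9-7.1, -8.5-7.1] = [-34.300,-17.000,-15.600]
hi = A.hi+B.hi = [5+7.1, 22.3+7.1, -5.8+7.1] = [12.100,29.400,1.300]
diag = √(46.4²+46.4²+16.9²) = √4591.53 = 67.761

min=[-34.300,-17.000,-15.600] max=[12.100,29.400,1.300] diag=67.761


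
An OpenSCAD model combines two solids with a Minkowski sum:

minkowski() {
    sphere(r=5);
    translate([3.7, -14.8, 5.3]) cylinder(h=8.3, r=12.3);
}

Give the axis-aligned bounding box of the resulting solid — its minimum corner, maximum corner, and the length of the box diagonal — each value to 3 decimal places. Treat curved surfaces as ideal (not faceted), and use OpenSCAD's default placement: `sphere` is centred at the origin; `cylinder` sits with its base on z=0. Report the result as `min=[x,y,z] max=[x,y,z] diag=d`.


A = translate([3.7, -14.8, 5.3]) cylinder(h=8.3, r=12.3) → bbox [-8.6,-27.1,5.3] .. [16,-2.5,13.6]
B = sphere(r=5) → bbox [-5,-5,-5] .. [5,5,5]
lo = A.lo+B.lo = [-8.6-5, -27.1-5, 5.3-5] = [-13.600,-32.100,0.300]
hi = A.hi+B.hi = [16+5, -2.5+5, 13.6+5] = [21.000,2.500,18.600]
diag = √(34.6²+34.6²+18.3²) = √2729.21 = 52.242

min=[-13.600,-32.100,0.300] max=[21.000,2.500,18.600] diag=52.242


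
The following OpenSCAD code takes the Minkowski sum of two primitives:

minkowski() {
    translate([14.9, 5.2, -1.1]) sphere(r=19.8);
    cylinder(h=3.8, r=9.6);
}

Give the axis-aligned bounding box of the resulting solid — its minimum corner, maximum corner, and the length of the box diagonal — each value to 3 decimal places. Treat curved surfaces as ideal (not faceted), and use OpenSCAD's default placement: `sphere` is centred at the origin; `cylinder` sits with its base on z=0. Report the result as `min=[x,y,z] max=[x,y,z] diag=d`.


min=[-14.500,-24.200,-20.900] max=[44.300,34.600,22.500] diag=93.800

A = translate([14.9, 5.2, -1.1]) sphere(r=19.8) → bbox [-4.9,-14.6,-20.9] .. [34.7,25,18.7]
B = cylinder(h=3.8, r=9.6) → bbox [-9.6,-9.6,0] .. [9.6,9.6,3.8]
lo = A.lo+B.lo = [-4.9-9.6, -14.6-9.6, -20.9+0] = [-14.500,-24.200,-20.900]
hi = A.hi+B.hi = [34.7+9.6, 25+9.6, 18.7+3.8] = [44.300,34.600,22.500]
diag = √(58.8²+58.8²+43.4²) = √8798.44 = 93.800


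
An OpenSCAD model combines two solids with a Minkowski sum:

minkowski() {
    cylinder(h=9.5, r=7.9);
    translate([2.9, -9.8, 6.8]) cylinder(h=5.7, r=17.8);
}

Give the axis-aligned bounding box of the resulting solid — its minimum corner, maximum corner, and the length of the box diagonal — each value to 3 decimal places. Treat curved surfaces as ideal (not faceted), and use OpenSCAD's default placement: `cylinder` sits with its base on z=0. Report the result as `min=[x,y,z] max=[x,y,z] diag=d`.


A = translate([2.9, -9.8, 6.8]) cylinder(h=5.7, r=17.8) → bbox [-14.9,-27.6,6.8] .. [20.7,8,12.5]
B = cylinder(h=9.5, r=7.9) → bbox [-7.9,-7.9,0] .. [7.9,7.9,9.5]
lo = A.lo+B.lo = [-14.9-7.9, -27.6-7.9, 6.8+0] = [-22.800,-35.500,6.800]
hi = A.hi+B.hi = [20.7+7.9, 8+7.9, 12.5+9.5] = [28.600,15.900,22.000]
diag = √(51.4²+51.4²+15.2²) = √5514.96 = 74.263

min=[-22.800,-35.500,6.800] max=[28.600,15.900,22.000] diag=74.263


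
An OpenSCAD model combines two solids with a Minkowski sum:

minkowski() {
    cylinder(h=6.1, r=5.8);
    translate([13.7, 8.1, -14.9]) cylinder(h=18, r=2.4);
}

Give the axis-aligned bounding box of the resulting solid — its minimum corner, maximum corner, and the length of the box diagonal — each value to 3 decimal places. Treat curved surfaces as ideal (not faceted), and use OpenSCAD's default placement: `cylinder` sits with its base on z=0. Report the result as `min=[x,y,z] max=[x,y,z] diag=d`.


A = translate([13.7, 8.1, -14.9]) cylinder(h=18, r=2.4) → bbox [11.3,5.7,-14.9] .. [16.1,10.5,3.1]
B = cylinder(h=6.1, r=5.8) → bbox [-5.8,-5.8,0] .. [5.8,5.8,6.1]
lo = A.lo+B.lo = [11.3-5.8, 5.7-5.8, -14.9+0] = [5.500,-0.100,-14.900]
hi = A.hi+B.hi = [16.1+5.8, 10.5+5.8, 3.1+6.1] = [21.900,16.300,9.200]
diag = √(16.4²+16.4²+24.1²) = √1118.73 = 33.447

min=[5.500,-0.100,-14.900] max=[21.900,16.300,9.200] diag=33.447


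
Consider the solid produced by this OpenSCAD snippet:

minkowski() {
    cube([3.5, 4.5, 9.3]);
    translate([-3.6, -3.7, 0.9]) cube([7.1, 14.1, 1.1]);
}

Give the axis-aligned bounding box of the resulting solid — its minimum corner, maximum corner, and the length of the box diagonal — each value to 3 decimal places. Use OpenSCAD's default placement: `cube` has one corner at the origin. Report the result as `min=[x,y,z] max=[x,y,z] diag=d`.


min=[-3.600,-3.700,0.900] max=[7.000,14.900,11.300] diag=23.801

A = translate([-3.6, -3.7, 0.9]) cube([7.1, 14.1, 1.1]) → bbox [-3.6,-3.7,0.9] .. [3.5,10.4,2]
B = cube([3.5, 4.5, 9.3]) → bbox [0,0,0] .. [3.5,4.5,9.3]
lo = A.lo+B.lo = [-3.6+0, -3.7+0, 0.9+0] = [-3.600,-3.700,0.900]
hi = A.hi+B.hi = [3.5+3.5, 10.4+4.5, 2+9.3] = [7.000,14.900,11.300]
diag = √(10.6²+18.6²+10.4²) = √566.48 = 23.801


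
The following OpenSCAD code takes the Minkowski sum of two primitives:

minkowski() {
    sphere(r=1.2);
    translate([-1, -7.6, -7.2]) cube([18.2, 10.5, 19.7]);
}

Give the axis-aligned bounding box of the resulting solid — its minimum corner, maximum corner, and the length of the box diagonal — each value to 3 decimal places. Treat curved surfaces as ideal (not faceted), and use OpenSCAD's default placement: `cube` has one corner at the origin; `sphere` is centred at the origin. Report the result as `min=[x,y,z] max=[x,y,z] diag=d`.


min=[-2.200,-8.800,-8.400] max=[18.400,4.100,13.700] diag=32.851

A = translate([-1, -7.6, -7.2]) cube([18.2, 10.5, 19.7]) → bbox [-1,-7.6,-7.2] .. [17.2,2.9,12.5]
B = sphere(r=1.2) → bbox [-1.2,-1.2,-1.2] .. [1.2,1.2,1.2]
lo = A.lo+B.lo = [-1-1.2, -7.6-1.2, -7.2-1.2] = [-2.200,-8.800,-8.400]
hi = A.hi+B.hi = [17.2+1.2, 2.9+1.2, 12.5+1.2] = [18.400,4.100,13.700]
diag = √(20.6²+12.9²+22.1²) = √1079.18 = 32.851


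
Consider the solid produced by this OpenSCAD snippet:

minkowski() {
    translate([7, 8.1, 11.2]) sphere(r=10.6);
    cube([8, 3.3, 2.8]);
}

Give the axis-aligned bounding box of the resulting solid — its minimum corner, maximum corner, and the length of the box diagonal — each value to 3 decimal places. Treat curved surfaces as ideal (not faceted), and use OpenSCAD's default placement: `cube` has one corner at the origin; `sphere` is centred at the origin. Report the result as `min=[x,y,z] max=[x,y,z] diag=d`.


min=[-3.600,-2.500,0.600] max=[25.600,22.000,24.600] diag=45.043

A = translate([7, 8.1, 11.2]) sphere(r=10.6) → bbox [-3.6,-2.5,0.6] .. [17.6,18.7,21.8]
B = cube([8, 3.3, 2.8]) → bbox [0,0,0] .. [8,3.3,2.8]
lo = A.lo+B.lo = [-3.6+0, -2.5+0, 0.6+0] = [-3.600,-2.500,0.600]
hi = A.hi+B.hi = [17.6+8, 18.7+3.3, 21.8+2.8] = [25.600,22.000,24.600]
diag = √(29.2²+24.5²+24²) = √2028.89 = 45.043


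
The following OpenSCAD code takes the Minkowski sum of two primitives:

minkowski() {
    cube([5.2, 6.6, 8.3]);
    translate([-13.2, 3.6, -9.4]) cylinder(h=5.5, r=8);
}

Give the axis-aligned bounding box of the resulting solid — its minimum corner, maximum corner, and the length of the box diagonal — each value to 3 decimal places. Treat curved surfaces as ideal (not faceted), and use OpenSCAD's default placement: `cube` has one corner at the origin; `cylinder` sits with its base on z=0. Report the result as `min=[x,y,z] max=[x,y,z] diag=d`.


min=[-21.200,-4.400,-9.400] max=[0.000,18.200,4.400] diag=33.921

A = translate([-13.2, 3.6, -9.4]) cylinder(h=5.5, r=8) → bbox [-21.2,-4.4,-9.4] .. [-5.2,11.6,-3.9]
B = cube([5.2, 6.6, 8.3]) → bbox [0,0,0] .. [5.2,6.6,8.3]
lo = A.lo+B.lo = [-21.2+0, -4.4+0, -9.4+0] = [-21.200,-4.400,-9.400]
hi = A.hi+B.hi = [-5.2+5.2, 11.6+6.6, -3.9+8.3] = [0.000,18.200,4.400]
diag = √(21.2²+22.6²+13.8²) = √1150.64 = 33.921


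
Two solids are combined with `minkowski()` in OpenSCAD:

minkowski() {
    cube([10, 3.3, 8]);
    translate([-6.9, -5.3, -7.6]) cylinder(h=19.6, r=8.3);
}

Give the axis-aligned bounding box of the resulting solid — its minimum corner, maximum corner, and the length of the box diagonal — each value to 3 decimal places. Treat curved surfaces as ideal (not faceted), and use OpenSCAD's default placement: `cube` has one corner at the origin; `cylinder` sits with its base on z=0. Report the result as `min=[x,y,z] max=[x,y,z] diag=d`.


min=[-15.200,-13.600,-7.600] max=[11.400,6.300,20.000] diag=43.189

A = translate([-6.9, -5.3, -7.6]) cylinder(h=19.6, r=8.3) → bbox [-15.2,-13.6,-7.6] .. [1.4,3,12]
B = cube([10, 3.3, 8]) → bbox [0,0,0] .. [10,3.3,8]
lo = A.lo+B.lo = [-15.2+0, -13.6+0, -7.6+0] = [-15.200,-13.600,-7.600]
hi = A.hi+B.hi = [1.4+10, 3+3.3, 12+8] = [11.400,6.300,20.000]
diag = √(26.6²+19.9²+27.6²) = √1865.33 = 43.189


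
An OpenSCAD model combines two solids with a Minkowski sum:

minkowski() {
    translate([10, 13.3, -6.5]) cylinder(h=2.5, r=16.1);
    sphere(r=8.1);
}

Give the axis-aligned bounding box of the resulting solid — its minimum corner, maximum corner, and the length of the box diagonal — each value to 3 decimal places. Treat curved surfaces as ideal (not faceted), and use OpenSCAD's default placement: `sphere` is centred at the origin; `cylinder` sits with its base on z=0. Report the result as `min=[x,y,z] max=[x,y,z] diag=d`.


A = translate([10, 13.3, -6.5]) cylinder(h=2.5, r=16.1) → bbox [-6.1,-2.8,-6.5] .. [26.1,29.4,-4]
B = sphere(r=8.1) → bbox [-8.1,-8.1,-8.1] .. [8.1,8.1,8.1]
lo = A.lo+B.lo = [-6.1-8.1, -2.8-8.1, -6.5-8.1] = [-14.200,-10.900,-14.600]
hi = A.hi+B.hi = [26.1+8.1, 29.4+8.1, -4+8.1] = [34.200,37.500,4.100]
diag = √(48.4²+48.4²+18.7²) = √5034.81 = 70.956

min=[-14.200,-10.900,-14.600] max=[34.200,37.500,4.100] diag=70.956


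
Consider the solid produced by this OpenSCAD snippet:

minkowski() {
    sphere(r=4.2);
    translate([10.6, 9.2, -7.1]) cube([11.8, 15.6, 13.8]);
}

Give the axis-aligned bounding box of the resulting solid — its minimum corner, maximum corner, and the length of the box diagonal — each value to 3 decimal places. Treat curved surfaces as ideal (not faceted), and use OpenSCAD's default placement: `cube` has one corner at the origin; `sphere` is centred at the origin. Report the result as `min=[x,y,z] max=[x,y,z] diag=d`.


min=[6.400,5.000,-11.300] max=[26.600,29.000,10.900] diag=38.430

A = translate([10.6, 9.2, -7.1]) cube([11.8, 15.6, 13.8]) → bbox [10.6,9.2,-7.1] .. [22.4,24.8,6.7]
B = sphere(r=4.2) → bbox [-4.2,-4.2,-4.2] .. [4.2,4.2,4.2]
lo = A.lo+B.lo = [10.6-4.2, 9.2-4.2, -7.1-4.2] = [6.400,5.000,-11.300]
hi = A.hi+B.hi = [22.4+4.2, 24.8+4.2, 6.7+4.2] = [26.600,29.000,10.900]
diag = √(20.2²+24²+22.2²) = √1476.88 = 38.430


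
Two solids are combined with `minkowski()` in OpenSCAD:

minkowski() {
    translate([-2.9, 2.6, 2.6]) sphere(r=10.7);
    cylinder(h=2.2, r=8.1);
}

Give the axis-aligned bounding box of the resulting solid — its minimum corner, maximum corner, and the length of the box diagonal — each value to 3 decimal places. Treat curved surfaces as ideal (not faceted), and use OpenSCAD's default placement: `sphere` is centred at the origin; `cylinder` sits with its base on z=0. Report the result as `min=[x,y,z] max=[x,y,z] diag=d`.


A = translate([-2.9, 2.6, 2.6]) sphere(r=10.7) → bbox [-13.6,-8.1,-8.1] .. [7.8,13.3,13.3]
B = cylinder(h=2.2, r=8.1) → bbox [-8.1,-8.1,0] .. [8.1,8.1,2.2]
lo = A.lo+B.lo = [-13.6-8.1, -8.1-8.1, -8.1+0] = [-21.700,-16.200,-8.100]
hi = A.hi+B.hi = [7.8+8.1, 13.3+8.1, 13.3+2.2] = [15.900,21.400,15.500]
diag = √(37.6²+37.6²+23.6²) = √3384.48 = 58.176

min=[-21.700,-16.200,-8.100] max=[15.900,21.400,15.500] diag=58.176


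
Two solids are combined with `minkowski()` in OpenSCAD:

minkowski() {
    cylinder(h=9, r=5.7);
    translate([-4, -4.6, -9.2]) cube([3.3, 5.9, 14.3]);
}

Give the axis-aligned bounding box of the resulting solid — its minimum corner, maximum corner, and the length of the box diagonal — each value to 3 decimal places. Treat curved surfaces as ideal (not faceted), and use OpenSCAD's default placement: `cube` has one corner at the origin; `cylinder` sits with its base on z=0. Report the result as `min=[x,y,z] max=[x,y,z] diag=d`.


min=[-9.700,-10.300,-9.200] max=[5.000,7.000,14.100] diag=32.531

A = translate([-4, -4.6, -9.2]) cube([3.3, 5.9, 14.3]) → bbox [-4,-4.6,-9.2] .. [-0.7,1.3,5.1]
B = cylinder(h=9, r=5.7) → bbox [-5.7,-5.7,0] .. [5.7,5.7,9]
lo = A.lo+B.lo = [-4-5.7, -4.6-5.7, -9.2+0] = [-9.700,-10.300,-9.200]
hi = A.hi+B.hi = [-0.7+5.7, 1.3+5.7, 5.1+9] = [5.000,7.000,14.100]
diag = √(14.7²+17.3²+23.3²) = √1058.27 = 32.531


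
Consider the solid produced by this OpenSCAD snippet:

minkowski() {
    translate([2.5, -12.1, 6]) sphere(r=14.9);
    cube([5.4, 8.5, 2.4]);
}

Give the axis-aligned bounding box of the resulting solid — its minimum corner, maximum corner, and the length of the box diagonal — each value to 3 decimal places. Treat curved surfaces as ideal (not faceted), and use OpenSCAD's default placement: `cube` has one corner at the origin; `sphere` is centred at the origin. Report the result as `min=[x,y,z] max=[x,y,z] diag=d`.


min=[-12.400,-27.000,-8.900] max=[22.800,11.300,23.300] diag=61.178

A = translate([2.5, -12.1, 6]) sphere(r=14.9) → bbox [-12.4,-27,-8.9] .. [17.4,2.8,20.9]
B = cube([5.4, 8.5, 2.4]) → bbox [0,0,0] .. [5.4,8.5,2.4]
lo = A.lo+B.lo = [-12.4+0, -27+0, -8.9+0] = [-12.400,-27.000,-8.900]
hi = A.hi+B.hi = [17.4+5.4, 2.8+8.5, 20.9+2.4] = [22.800,11.300,23.300]
diag = √(35.2²+38.3²+32.2²) = √3742.77 = 61.178


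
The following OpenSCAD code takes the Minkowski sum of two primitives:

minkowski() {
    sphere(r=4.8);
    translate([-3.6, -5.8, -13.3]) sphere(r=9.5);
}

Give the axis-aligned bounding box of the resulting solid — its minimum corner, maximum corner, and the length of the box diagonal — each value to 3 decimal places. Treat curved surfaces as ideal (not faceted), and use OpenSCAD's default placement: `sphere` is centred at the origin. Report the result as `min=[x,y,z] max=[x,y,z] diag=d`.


min=[-17.900,-20.100,-27.600] max=[10.700,8.500,1.000] diag=49.537

A = translate([-3.6, -5.8, -13.3]) sphere(r=9.5) → bbox [-13.1,-15.3,-22.8] .. [5.9,3.7,-3.8]
B = sphere(r=4.8) → bbox [-4.8,-4.8,-4.8] .. [4.8,4.8,4.8]
lo = A.lo+B.lo = [-13.1-4.8, -15.3-4.8, -22.8-4.8] = [-17.900,-20.100,-27.600]
hi = A.hi+B.hi = [5.9+4.8, 3.7+4.8, -3.8+4.8] = [10.700,8.500,1.000]
diag = √(28.6²+28.6²+28.6²) = √2453.88 = 49.537


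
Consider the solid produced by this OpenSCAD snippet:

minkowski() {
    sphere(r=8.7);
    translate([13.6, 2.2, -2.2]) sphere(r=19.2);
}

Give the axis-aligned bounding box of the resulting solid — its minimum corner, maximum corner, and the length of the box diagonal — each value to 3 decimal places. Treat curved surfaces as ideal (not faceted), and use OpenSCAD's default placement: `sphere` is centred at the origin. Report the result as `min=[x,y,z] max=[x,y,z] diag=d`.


min=[-14.300,-25.700,-30.100] max=[41.500,30.100,25.700] diag=96.648

A = translate([13.6, 2.2, -2.2]) sphere(r=19.2) → bbox [-5.6,-17,-21.4] .. [32.8,21.4,17]
B = sphere(r=8.7) → bbox [-8.7,-8.7,-8.7] .. [8.7,8.7,8.7]
lo = A.lo+B.lo = [-5.6-8.7, -17-8.7, -21.4-8.7] = [-14.300,-25.700,-30.100]
hi = A.hi+B.hi = [32.8+8.7, 21.4+8.7, 17+8.7] = [41.500,30.100,25.700]
diag = √(55.8²+55.8²+55.8²) = √9340.92 = 96.648
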